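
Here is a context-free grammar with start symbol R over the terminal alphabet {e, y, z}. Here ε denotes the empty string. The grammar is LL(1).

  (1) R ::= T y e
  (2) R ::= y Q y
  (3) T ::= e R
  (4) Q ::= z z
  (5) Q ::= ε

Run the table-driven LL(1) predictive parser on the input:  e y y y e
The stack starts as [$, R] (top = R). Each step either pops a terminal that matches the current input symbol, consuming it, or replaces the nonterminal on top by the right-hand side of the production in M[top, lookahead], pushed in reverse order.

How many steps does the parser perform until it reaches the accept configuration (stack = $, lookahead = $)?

9

     Stack        Input        Action
  1  $ R          e y y y e $  expand R ::= T y e
  2  $ e y T      e y y y e $  expand T ::= e R
  3  $ e y R e    e y y y e $  match e
  4  $ e y R      y y y e $    expand R ::= y Q y
  5  $ e y y Q y  y y y e $    match y
  6  $ e y y Q    y y e $      expand Q ::= ε
  7  $ e y y      y y e $      match y
  8  $ e y        y e $        match y
  9  $ e          e $          match e
Accept reached after 9 steps.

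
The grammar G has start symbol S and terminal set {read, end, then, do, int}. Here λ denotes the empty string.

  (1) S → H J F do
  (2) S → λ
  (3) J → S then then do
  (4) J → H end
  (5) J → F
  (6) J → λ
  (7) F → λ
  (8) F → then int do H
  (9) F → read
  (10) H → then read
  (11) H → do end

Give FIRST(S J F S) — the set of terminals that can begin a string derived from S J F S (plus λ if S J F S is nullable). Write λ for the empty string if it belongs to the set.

{λ, do, read, then}

FIRST(F): from F→λ we get {λ}; from F→then int do H we get {then}; from F→read we get {read}. So FIRST(F) = {λ, read, then}.
FIRST(H): from H→then read we get {then}; from H→do end we get {do}. So FIRST(H) = {do, then}.
FIRST(S): from S→H J F do we get {do, then}; from S→λ we get {λ}. So FIRST(S) = {λ, do, then}.
FIRST(J): from J→S then then do we get {do, then}; from J→H end we get {do, then}; from J→F we get {λ, read, then}; from J→λ we get {λ}. So FIRST(J) = {λ, do, read, then}.
FIRST(S J F S): take FIRST of each symbol in turn, carrying on past any symbol whose FIRST contains λ; result {λ, do, read, then}.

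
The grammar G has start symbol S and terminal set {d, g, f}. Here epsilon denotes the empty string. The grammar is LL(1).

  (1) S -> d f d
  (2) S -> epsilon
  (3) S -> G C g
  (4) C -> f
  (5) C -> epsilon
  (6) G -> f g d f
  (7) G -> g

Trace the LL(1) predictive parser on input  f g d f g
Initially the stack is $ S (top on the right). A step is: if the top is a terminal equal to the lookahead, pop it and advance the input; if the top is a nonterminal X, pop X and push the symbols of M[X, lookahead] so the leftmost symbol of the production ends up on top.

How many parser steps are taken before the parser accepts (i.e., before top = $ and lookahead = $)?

     Stack          Input        Action
  1  $ S            f g d f g $  expand S -> G C g
  2  $ g C G        f g d f g $  expand G -> f g d f
  3  $ g C f d g f  f g d f g $  match f
  4  $ g C f d g    g d f g $    match g
  5  $ g C f d      d f g $      match d
  6  $ g C f        f g $        match f
  7  $ g C          g $          expand C -> epsilon
  8  $ g            g $          match g
Accept reached after 8 steps.

8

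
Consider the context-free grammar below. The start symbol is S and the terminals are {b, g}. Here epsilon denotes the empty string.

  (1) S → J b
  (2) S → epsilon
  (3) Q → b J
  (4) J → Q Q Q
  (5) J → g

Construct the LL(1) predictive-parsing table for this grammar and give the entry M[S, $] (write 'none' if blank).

FIRST(Q) = {b}
FIRST(J) = {b, g}  (via Q Q Q)
FIRST(S) = {epsilon, b, g}  (via J b)
FOLLOW(S) includes $ since S is the start symbol.
FOLLOW(S): S appears on no right-hand side. Thus FOLLOW(S) = {$}.
For S → J b: FIRST(J b) = {b, g}, so it goes in M[S, t] for t ∈ {b, g}.
For S → epsilon: FIRST(epsilon) = {epsilon}, so it goes in M[S, t] for t ∈ {}; since epsilon ∈ FIRST, also for every t ∈ FOLLOW(S) = {$}.

S → epsilon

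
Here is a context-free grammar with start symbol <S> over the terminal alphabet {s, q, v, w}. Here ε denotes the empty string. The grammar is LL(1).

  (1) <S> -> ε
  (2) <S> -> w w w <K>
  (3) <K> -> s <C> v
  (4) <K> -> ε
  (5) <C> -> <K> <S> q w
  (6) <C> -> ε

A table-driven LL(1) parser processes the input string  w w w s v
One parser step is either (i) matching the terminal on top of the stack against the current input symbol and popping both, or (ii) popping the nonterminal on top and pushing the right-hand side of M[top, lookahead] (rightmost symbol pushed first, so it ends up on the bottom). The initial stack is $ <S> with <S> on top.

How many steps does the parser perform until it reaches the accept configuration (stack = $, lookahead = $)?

     Stack        Input        Action
  1  $ <S>        w w w s v $  expand <S> -> w w w <K>
  2  $ <K> w w w  w w w s v $  match w
  3  $ <K> w w    w w s v $    match w
  4  $ <K> w      w s v $      match w
  5  $ <K>        s v $        expand <K> -> s <C> v
  6  $ v <C> s    s v $        match s
  7  $ v <C>      v $          expand <C> -> ε
  8  $ v          v $          match v
Accept reached after 8 steps.

8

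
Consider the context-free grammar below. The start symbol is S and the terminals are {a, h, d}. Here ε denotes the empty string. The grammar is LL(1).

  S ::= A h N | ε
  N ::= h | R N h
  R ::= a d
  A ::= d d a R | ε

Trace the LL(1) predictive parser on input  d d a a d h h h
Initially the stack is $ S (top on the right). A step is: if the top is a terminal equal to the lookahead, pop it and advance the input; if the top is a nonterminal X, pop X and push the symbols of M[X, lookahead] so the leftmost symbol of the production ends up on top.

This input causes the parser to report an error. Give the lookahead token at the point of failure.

      Stack          Input              Action
   1  $ S            d d a a d h h h $  expand S ::= A h N
   2  $ N h A        d d a a d h h h $  expand A ::= d d a R
   3  $ N h R a d d  d d a a d h h h $  match d
   4  $ N h R a d    d a a d h h h $    match d
   5  $ N h R a      a a d h h h $      match a
   6  $ N h R        a d h h h $        expand R ::= a d
   7  $ N h d a      a d h h h $        match a
   8  $ N h d        d h h h $          match d
   9  $ N h          h h h $            match h
  10  $ N            h h $              expand N ::= h
  11  $ h            h h $              match h
  12  $              h $                error: stack empty but input remains

h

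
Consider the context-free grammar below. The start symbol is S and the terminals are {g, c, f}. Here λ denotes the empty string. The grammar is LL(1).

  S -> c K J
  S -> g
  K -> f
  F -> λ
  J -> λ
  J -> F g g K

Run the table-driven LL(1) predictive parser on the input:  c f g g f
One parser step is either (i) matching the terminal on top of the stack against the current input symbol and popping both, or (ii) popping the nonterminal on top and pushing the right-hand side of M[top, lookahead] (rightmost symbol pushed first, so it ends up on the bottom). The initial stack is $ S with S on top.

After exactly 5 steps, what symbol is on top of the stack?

F

step 1: stack=$ S  input=c f g g f $  — expand S -> c K J
step 2: stack=$ J K c  input=c f g g f $  — match c
step 3: stack=$ J K  input=f g g f $  — expand K -> f
step 4: stack=$ J f  input=f g g f $  — match f
step 5: stack=$ J  input=g g f $  — expand J -> F g g K
Stack after step 5: $ K g g F (top = F).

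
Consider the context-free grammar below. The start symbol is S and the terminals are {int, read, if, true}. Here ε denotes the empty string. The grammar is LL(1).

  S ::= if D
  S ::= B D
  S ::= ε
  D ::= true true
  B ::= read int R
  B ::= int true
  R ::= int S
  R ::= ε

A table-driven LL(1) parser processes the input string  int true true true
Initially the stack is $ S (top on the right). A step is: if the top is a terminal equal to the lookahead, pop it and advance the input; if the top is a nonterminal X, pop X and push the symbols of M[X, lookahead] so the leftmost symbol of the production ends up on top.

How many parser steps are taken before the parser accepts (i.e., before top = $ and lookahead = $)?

7

     Stack         Input                 Action
  1  $ S           int true true true $  expand S ::= B D
  2  $ D B         int true true true $  expand B ::= int true
  3  $ D true int  int true true true $  match int
  4  $ D true      true true true $      match true
  5  $ D           true true $           expand D ::= true true
  6  $ true true   true true $           match true
  7  $ true        true $                match true
Accept reached after 7 steps.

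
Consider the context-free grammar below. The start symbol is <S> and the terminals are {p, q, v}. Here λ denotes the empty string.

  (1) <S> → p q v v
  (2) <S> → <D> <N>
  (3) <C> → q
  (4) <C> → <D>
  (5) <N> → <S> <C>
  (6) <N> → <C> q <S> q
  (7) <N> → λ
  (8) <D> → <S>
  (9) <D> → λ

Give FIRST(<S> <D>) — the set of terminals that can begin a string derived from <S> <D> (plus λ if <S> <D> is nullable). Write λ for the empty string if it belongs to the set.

{λ, p, q}

FIRST(<S>) = {λ, p, q}  (via <D> <N>)
FIRST(<D>) = {λ, p, q}  (via <S>)
FIRST(<C>) = {λ, p, q}  (via <D>)
FIRST(<N>) = {λ, p, q}  (via <S> <C>, <C> q <S> q)
FIRST(<S> <D>): take FIRST of each symbol in turn, carrying on past any symbol whose FIRST contains λ; result {λ, p, q}.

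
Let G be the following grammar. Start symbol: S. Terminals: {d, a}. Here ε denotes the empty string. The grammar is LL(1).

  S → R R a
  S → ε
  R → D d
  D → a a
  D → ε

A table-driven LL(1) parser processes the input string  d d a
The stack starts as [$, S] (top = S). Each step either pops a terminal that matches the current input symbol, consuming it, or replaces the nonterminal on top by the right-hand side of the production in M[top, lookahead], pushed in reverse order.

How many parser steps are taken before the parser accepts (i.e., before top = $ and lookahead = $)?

8

step 1: stack=$ S  input=d d a $  — expand S → R R a
step 2: stack=$ a R R  input=d d a $  — expand R → D d
step 3: stack=$ a R d D  input=d d a $  — expand D → ε
step 4: stack=$ a R d  input=d d a $  — match d
step 5: stack=$ a R  input=d a $  — expand R → D d
step 6: stack=$ a d D  input=d a $  — expand D → ε
step 7: stack=$ a d  input=d a $  — match d
step 8: stack=$ a  input=a $  — match a
Accept reached after 8 steps.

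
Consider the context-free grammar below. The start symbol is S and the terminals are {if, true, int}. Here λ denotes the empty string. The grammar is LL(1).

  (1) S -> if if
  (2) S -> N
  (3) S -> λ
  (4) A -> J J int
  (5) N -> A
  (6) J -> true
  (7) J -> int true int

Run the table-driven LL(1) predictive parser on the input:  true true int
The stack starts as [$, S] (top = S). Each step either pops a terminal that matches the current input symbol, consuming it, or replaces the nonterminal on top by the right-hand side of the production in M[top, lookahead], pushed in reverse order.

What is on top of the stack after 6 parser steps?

     Stack         Input            Action
  1  $ S           true true int $  expand S -> N
  2  $ N           true true int $  expand N -> A
  3  $ A           true true int $  expand A -> J J int
  4  $ int J J     true true int $  expand J -> true
  5  $ int J true  true true int $  match true
  6  $ int J       true int $       expand J -> true
Stack after step 6: $ int true (top = true).

true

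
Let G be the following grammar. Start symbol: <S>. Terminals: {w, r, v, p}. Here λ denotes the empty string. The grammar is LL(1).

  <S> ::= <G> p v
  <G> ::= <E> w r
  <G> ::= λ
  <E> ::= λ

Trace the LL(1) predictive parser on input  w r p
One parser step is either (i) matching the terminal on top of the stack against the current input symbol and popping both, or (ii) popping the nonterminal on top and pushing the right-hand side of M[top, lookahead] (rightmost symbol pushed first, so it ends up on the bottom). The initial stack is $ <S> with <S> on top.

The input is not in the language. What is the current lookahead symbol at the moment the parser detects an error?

$

step 1: stack=$ <S>  input=w r p $  — expand <S> ::= <G> p v
step 2: stack=$ v p <G>  input=w r p $  — expand <G> ::= <E> w r
step 3: stack=$ v p r w <E>  input=w r p $  — expand <E> ::= λ
step 4: stack=$ v p r w  input=w r p $  — match w
step 5: stack=$ v p r  input=r p $  — match r
step 6: stack=$ v p  input=p $  — match p
step 7: stack=$ v  input=$  — error: top is terminal v but lookahead is $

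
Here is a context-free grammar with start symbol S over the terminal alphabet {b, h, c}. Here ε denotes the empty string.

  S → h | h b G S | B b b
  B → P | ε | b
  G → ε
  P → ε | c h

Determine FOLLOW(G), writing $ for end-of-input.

FIRST(G): from G→ε we get {ε}. So FIRST(G) = {ε}.
FIRST(P): from P→ε we get {ε}; from P→c h we get {c}. So FIRST(P) = {ε, c}.
FIRST(B): from B→P we get {ε, c}; from B→ε we get {ε}; from B→b we get {b}. So FIRST(B) = {ε, b, c}.
FIRST(S): from S→h we get {h}; from S→h b G S we get {h}; from S→B b b we get {b, c}. So FIRST(S) = {b, c, h}.
FOLLOW(S) includes $ since S is the start symbol.
FOLLOW(S): in S→h b G S, the suffix after S is empty (adds nothing new). Thus FOLLOW(S) = {$}.
FOLLOW(B): in S→B b b, B is followed by b b with FIRST {b}. Thus FOLLOW(B) = {b}.
FOLLOW(G): in S→h b G S, G is followed by S with FIRST {b, c, h}. Thus FOLLOW(G) = {b, c, h}.
FOLLOW(P): in B→P, the suffix after P is empty, so FOLLOW(P) ⊇ FOLLOW(B) = {b}. Thus FOLLOW(P) = {b}.

{b, c, h}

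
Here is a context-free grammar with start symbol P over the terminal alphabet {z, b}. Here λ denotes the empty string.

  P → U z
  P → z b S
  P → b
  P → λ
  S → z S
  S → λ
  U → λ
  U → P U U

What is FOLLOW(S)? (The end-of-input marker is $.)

{$, b, z}

FIRST(S) = {λ, z}
FIRST(P) = {λ, b, z}  (via U z)
FIRST(U) = {λ, b, z}  (via P U U)
FOLLOW(P) includes $ since P is the start symbol.
FOLLOW(U): in P→U z, U is followed by z with FIRST {z}; in U→P U U (occurrence 1), U is followed by U with FIRST {λ, b, z}; in U→P U U (occurrence 1), the suffix after U is nullable (adds nothing new); in U→P U U (occurrence 2), the suffix after U is empty (adds nothing new). Thus FOLLOW(U) = {b, z}.
FOLLOW(P): in U→P U U, P is followed by U U with FIRST {λ, b, z}; in U→P U U, the suffix after P is nullable, so FOLLOW(P) ⊇ FOLLOW(U) = {b, z}. Thus FOLLOW(P) = {$, b, z}.
FOLLOW(S): in P→z b S, the suffix after S is empty, so FOLLOW(S) ⊇ FOLLOW(P) = {$, b, z}; in S→z S, the suffix after S is empty (adds nothing new). Thus FOLLOW(S) = {$, b, z}.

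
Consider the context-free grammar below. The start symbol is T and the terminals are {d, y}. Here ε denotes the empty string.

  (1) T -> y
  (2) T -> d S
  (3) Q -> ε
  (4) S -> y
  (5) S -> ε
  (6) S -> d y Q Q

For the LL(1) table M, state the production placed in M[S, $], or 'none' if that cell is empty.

S -> ε

FIRST(T) = {d, y}
FIRST(Q) = {ε}
FIRST(S) = {ε, d, y}
FOLLOW(T) includes $ since T is the start symbol.
FOLLOW(T): T appears on no right-hand side. Thus FOLLOW(T) = {$}.
FOLLOW(S): in T->d S, the suffix after S is empty, so FOLLOW(S) ⊇ FOLLOW(T) = {$}. Thus FOLLOW(S) = {$}.
For S -> y: FIRST(y) = {y}, so it goes in M[S, t] for t ∈ {y}.
For S -> ε: FIRST(ε) = {ε}, so it goes in M[S, t] for t ∈ {}; since ε ∈ FIRST, also for every t ∈ FOLLOW(S) = {$}.
For S -> d y Q Q: FIRST(d y Q Q) = {d}, so it goes in M[S, t] for t ∈ {d}.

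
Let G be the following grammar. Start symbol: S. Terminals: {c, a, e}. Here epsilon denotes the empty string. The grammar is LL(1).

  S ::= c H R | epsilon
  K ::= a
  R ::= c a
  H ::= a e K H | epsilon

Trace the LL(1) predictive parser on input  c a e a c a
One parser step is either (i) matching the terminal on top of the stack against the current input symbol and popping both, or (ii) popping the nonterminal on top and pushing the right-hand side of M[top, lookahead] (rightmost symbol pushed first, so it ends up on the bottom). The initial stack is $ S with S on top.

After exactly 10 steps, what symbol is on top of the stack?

step 1: stack=$ S  input=c a e a c a $  — expand S ::= c H R
step 2: stack=$ R H c  input=c a e a c a $  — match c
step 3: stack=$ R H  input=a e a c a $  — expand H ::= a e K H
step 4: stack=$ R H K e a  input=a e a c a $  — match a
step 5: stack=$ R H K e  input=e a c a $  — match e
step 6: stack=$ R H K  input=a c a $  — expand K ::= a
step 7: stack=$ R H a  input=a c a $  — match a
step 8: stack=$ R H  input=c a $  — expand H ::= epsilon
step 9: stack=$ R  input=c a $  — expand R ::= c a
step 10: stack=$ a c  input=c a $  — match c
Stack after step 10: $ a (top = a).

a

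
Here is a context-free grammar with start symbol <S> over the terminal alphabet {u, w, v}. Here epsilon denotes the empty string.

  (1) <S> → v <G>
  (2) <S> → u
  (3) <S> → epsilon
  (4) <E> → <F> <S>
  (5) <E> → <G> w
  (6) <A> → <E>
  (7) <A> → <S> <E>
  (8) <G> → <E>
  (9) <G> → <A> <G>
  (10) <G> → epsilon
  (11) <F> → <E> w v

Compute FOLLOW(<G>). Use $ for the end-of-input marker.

{$, u, v, w}

FIRST(<S>) = {epsilon, u, v}
FIRST(<E>) = {u, v, w}  (via <F> <S>, <G> w)
FIRST(<A>) = {u, v, w}  (via <E>, <S> <E>)
FIRST(<F>) = {u, v, w}  (via <E> w v)
FIRST(<G>) = {epsilon, u, v, w}  (via <E>, <A> <G>)
FOLLOW(<S>) includes $ since <S> is the start symbol.
FOLLOW(<S>): in <E>→<F> <S>, the suffix after <S> is empty, so FOLLOW(<S>) ⊇ FOLLOW(<E>) = {$, u, v, w}; in <A>→<S> <E>, <S> is followed by <E> with FIRST {u, v, w}. Thus FOLLOW(<S>) = {$, u, v, w}.
FOLLOW(<G>): in <S>→v <G>, the suffix after <G> is empty, so FOLLOW(<G>) ⊇ FOLLOW(<S>) = {$, u, v, w}; in <E>→<G> w, <G> is followed by w with FIRST {w}; in <G>→<A> <G>, the suffix after <G> is empty (adds nothing new). Thus FOLLOW(<G>) = {$, u, v, w}.
FOLLOW(<A>): in <G>→<A> <G>, <A> is followed by <G> with FIRST {epsilon, u, v, w}; in <G>→<A> <G>, the suffix after <A> is nullable, so FOLLOW(<A>) ⊇ FOLLOW(<G>) = {$, u, v, w}. Thus FOLLOW(<A>) = {$, u, v, w}.
FOLLOW(<E>): in <A>→<E>, the suffix after <E> is empty, so FOLLOW(<E>) ⊇ FOLLOW(<A>) = {$, u, v, w}; in <A>→<S> <E>, the suffix after <E> is empty, so FOLLOW(<E>) ⊇ FOLLOW(<A>) = {$, u, v, w}; in <G>→<E>, the suffix after <E> is empty, so FOLLOW(<E>) ⊇ FOLLOW(<G>) = {$, u, v, w}; in <F>→<E> w v, <E> is followed by w v with FIRST {w}. Thus FOLLOW(<E>) = {$, u, v, w}.
FOLLOW(<F>): in <E>→<F> <S>, <F> is followed by <S> with FIRST {epsilon, u, v}; in <E>→<F> <S>, the suffix after <F> is nullable, so FOLLOW(<F>) ⊇ FOLLOW(<E>) = {$, u, v, w}. Thus FOLLOW(<F>) = {$, u, v, w}.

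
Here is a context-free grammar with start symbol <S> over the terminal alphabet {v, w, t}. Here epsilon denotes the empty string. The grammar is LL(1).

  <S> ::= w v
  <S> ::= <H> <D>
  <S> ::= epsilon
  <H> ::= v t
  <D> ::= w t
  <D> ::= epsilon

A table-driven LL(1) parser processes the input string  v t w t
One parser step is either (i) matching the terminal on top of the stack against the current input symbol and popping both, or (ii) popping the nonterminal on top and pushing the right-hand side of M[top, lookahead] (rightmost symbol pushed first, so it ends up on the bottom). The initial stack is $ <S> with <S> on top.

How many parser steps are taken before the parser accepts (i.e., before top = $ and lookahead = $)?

7

     Stack      Input      Action
  1  $ <S>      v t w t $  expand <S> ::= <H> <D>
  2  $ <D> <H>  v t w t $  expand <H> ::= v t
  3  $ <D> t v  v t w t $  match v
  4  $ <D> t    t w t $    match t
  5  $ <D>      w t $      expand <D> ::= w t
  6  $ t w      w t $      match w
  7  $ t        t $        match t
Accept reached after 7 steps.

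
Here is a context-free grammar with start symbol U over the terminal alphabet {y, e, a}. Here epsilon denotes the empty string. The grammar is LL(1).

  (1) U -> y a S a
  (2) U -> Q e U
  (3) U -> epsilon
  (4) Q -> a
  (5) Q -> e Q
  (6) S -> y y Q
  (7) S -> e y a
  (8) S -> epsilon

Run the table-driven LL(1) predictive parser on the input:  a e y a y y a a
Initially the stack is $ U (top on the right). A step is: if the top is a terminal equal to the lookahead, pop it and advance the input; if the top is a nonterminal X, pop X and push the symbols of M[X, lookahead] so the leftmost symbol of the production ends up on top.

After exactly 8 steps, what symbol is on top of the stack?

y

     Stack      Input              Action
  1  $ U        a e y a y y a a $  expand U -> Q e U
  2  $ U e Q    a e y a y y a a $  expand Q -> a
  3  $ U e a    a e y a y y a a $  match a
  4  $ U e      e y a y y a a $    match e
  5  $ U        y a y y a a $      expand U -> y a S a
  6  $ a S a y  y a y y a a $      match y
  7  $ a S a    a y y a a $        match a
  8  $ a S      y y a a $          expand S -> y y Q
Stack after step 8: $ a Q y y (top = y).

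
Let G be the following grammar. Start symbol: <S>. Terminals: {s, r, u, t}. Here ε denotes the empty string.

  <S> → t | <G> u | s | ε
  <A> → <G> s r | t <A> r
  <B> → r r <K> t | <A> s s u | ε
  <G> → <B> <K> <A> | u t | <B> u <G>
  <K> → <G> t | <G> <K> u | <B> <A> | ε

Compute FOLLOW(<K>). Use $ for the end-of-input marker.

FIRST(<S>) = {ε, r, s, t, u}  (via <G> u)
FIRST(<A>) = {r, t, u}  (via <G> s r)
FIRST(<B>) = {ε, r, t, u}  (via <A> s s u)
FIRST(<G>) = {r, t, u}  (via <B> <K> <A>, <B> u <G>)
FIRST(<K>) = {ε, r, t, u}  (via <G> t, <G> <K> u, <B> <A>)
FOLLOW(<S>) includes $ since <S> is the start symbol.
FOLLOW(<S>): <S> appears on no right-hand side. Thus FOLLOW(<S>) = {$}.
FOLLOW(<B>): in <G>→<B> <K> <A>, <B> is followed by <K> <A> with FIRST {r, t, u}; in <G>→<B> u <G>, <B> is followed by u <G> with FIRST {u}; in <K>→<B> <A>, <B> is followed by <A> with FIRST {r, t, u}. Thus FOLLOW(<B>) = {r, t, u}.
FOLLOW(<G>): in <S>→<G> u, <G> is followed by u with FIRST {u}; in <A>→<G> s r, <G> is followed by s r with FIRST {s}; in <G>→<B> u <G>, the suffix after <G> is empty (adds nothing new); in <K>→<G> t, <G> is followed by t with FIRST {t}; in <K>→<G> <K> u, <G> is followed by <K> u with FIRST {r, t, u}. Thus FOLLOW(<G>) = {r, s, t, u}.
FOLLOW(<K>): in <B>→r r <K> t, <K> is followed by t with FIRST {t}; in <G>→<B> <K> <A>, <K> is followed by <A> with FIRST {r, t, u}; in <K>→<G> <K> u, <K> is followed by u with FIRST {u}. Thus FOLLOW(<K>) = {r, t, u}.
FOLLOW(<A>): in <A>→t <A> r, <A> is followed by r with FIRST {r}; in <B>→<A> s s u, <A> is followed by s s u with FIRST {s}; in <G>→<B> <K> <A>, the suffix after <A> is empty, so FOLLOW(<A>) ⊇ FOLLOW(<G>) = {r, s, t, u}; in <K>→<B> <A>, the suffix after <A> is empty, so FOLLOW(<A>) ⊇ FOLLOW(<K>) = {r, t, u}. Thus FOLLOW(<A>) = {r, s, t, u}.

{r, t, u}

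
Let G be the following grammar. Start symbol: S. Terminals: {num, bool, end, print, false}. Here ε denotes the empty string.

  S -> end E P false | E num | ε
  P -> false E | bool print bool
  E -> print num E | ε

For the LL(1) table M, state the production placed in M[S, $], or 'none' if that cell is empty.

FIRST(P): from P->false E we get {false}; from P->bool print bool we get {bool}. So FIRST(P) = {bool, false}.
FIRST(E): from E->print num E we get {print}; from E->ε we get {ε}. So FIRST(E) = {ε, print}.
FIRST(S): from S->end E P false we get {end}; from S->E num we get {num, print}; from S->ε we get {ε}. So FIRST(S) = {ε, end, num, print}.
FOLLOW(S) includes $ since S is the start symbol.
FOLLOW(S): S appears on no right-hand side. Thus FOLLOW(S) = {$}.
For S -> end E P false: FIRST(end E P false) = {end}, so it goes in M[S, t] for t ∈ {end}.
For S -> E num: FIRST(E num) = {num, print}, so it goes in M[S, t] for t ∈ {num, print}.
For S -> ε: FIRST(ε) = {ε}, so it goes in M[S, t] for t ∈ {}; since ε ∈ FIRST, also for every t ∈ FOLLOW(S) = {$}.

S -> ε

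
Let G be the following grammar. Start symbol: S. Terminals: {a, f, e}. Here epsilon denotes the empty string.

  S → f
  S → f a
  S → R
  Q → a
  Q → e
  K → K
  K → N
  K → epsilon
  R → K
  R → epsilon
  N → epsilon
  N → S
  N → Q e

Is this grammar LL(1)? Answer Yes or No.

FIRST(S) = {epsilon, a, e, f}
FIRST(Q) = {a, e}
FIRST(K) = {epsilon, a, e, f}
FIRST(R) = {epsilon, a, e, f}
FIRST(N) = {epsilon, a, e, f}
FOLLOW(S) = {$}
FOLLOW(Q) = {e}
FOLLOW(K) = {$}
FOLLOW(R) = {$}
FOLLOW(N) = {$}
Cell M[K, $] receives both K → K and K → N and K → epsilon — the grammar is not LL(1).

No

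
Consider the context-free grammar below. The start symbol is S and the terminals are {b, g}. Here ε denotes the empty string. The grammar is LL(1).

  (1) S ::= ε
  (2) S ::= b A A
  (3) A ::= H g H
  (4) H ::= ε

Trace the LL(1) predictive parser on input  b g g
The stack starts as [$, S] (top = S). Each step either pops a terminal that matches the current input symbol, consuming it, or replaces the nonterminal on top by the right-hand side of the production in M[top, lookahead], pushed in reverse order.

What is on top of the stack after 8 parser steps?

step 1: stack=$ S  input=b g g $  — expand S ::= b A A
step 2: stack=$ A A b  input=b g g $  — match b
step 3: stack=$ A A  input=g g $  — expand A ::= H g H
step 4: stack=$ A H g H  input=g g $  — expand H ::= ε
step 5: stack=$ A H g  input=g g $  — match g
step 6: stack=$ A H  input=g $  — expand H ::= ε
step 7: stack=$ A  input=g $  — expand A ::= H g H
step 8: stack=$ H g H  input=g $  — expand H ::= ε
Stack after step 8: $ H g (top = g).

g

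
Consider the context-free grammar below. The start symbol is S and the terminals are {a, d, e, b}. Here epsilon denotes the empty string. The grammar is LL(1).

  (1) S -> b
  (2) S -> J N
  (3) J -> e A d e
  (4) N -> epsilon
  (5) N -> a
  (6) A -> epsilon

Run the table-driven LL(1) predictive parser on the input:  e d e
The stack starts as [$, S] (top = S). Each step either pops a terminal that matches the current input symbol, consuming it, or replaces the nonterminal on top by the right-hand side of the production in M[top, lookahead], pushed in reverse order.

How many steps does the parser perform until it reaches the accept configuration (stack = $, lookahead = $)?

     Stack        Input    Action
  1  $ S          e d e $  expand S -> J N
  2  $ N J        e d e $  expand J -> e A d e
  3  $ N e d A e  e d e $  match e
  4  $ N e d A    d e $    expand A -> epsilon
  5  $ N e d      d e $    match d
  6  $ N e        e $      match e
  7  $ N          $        expand N -> epsilon
Accept reached after 7 steps.

7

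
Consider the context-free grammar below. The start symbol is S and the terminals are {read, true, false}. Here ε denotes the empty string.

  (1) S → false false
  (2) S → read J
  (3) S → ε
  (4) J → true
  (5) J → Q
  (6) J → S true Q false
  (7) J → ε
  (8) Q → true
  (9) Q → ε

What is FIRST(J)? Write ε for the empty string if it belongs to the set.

FIRST(S): from S→false false we get {false}; from S→read J we get {read}; from S→ε we get {ε}. So FIRST(S) = {ε, false, read}.
FIRST(Q): from Q→true we get {true}; from Q→ε we get {ε}. So FIRST(Q) = {ε, true}.
FIRST(J): from J→true we get {true}; from J→Q we get {ε, true}; from J→S true Q false we get {false, read, true}; from J→ε we get {ε}. So FIRST(J) = {ε, false, read, true}.

{ε, false, read, true}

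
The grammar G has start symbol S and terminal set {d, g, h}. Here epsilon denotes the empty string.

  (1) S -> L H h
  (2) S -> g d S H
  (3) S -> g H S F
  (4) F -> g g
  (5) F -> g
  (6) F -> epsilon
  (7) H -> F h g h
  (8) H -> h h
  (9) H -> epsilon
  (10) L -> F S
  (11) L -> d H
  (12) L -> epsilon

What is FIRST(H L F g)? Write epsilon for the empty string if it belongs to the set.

{d, g, h}

FIRST(F) = {epsilon, g}
FIRST(H) = {epsilon, g, h}  (via F h g h)
FIRST(S) = {d, g, h}  (via L H h)
FIRST(L) = {epsilon, d, g, h}  (via F S)
FIRST(H L F g): take FIRST of each symbol in turn, carrying on past any symbol whose FIRST contains epsilon; result {d, g, h}.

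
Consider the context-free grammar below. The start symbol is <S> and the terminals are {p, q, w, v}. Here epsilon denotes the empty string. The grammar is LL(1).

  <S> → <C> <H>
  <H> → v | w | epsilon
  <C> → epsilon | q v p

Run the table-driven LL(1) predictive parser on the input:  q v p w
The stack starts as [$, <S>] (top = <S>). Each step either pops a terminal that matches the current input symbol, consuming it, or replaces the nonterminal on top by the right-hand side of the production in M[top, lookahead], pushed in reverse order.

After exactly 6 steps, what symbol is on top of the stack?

w

step 1: stack=$ <S>  input=q v p w $  — expand <S> → <C> <H>
step 2: stack=$ <H> <C>  input=q v p w $  — expand <C> → q v p
step 3: stack=$ <H> p v q  input=q v p w $  — match q
step 4: stack=$ <H> p v  input=v p w $  — match v
step 5: stack=$ <H> p  input=p w $  — match p
step 6: stack=$ <H>  input=w $  — expand <H> → w
Stack after step 6: $ w (top = w).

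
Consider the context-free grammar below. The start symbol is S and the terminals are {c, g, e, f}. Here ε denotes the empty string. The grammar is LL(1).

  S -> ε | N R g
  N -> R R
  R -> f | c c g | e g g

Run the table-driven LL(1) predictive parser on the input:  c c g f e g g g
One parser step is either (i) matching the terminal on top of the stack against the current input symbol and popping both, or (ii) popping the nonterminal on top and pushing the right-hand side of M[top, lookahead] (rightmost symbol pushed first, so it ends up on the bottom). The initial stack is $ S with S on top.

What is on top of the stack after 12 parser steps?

g

      Stack          Input              Action
   1  $ S            c c g f e g g g $  expand S -> N R g
   2  $ g R N        c c g f e g g g $  expand N -> R R
   3  $ g R R R      c c g f e g g g $  expand R -> c c g
   4  $ g R R g c c  c c g f e g g g $  match c
   5  $ g R R g c    c g f e g g g $    match c
   6  $ g R R g      g f e g g g $      match g
   7  $ g R R        f e g g g $        expand R -> f
   8  $ g R f        f e g g g $        match f
   9  $ g R          e g g g $          expand R -> e g g
  10  $ g g g e      e g g g $          match e
  11  $ g g g        g g g $            match g
  12  $ g g          g g $              match g
Stack after step 12: $ g (top = g).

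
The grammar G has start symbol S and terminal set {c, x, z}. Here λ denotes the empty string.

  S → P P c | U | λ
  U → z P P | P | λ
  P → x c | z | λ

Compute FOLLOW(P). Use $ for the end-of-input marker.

{$, c, x, z}

FIRST(P): from P→x c we get {x}; from P→z we get {z}; from P→λ we get {λ}. So FIRST(P) = {λ, x, z}.
FIRST(U): from U→z P P we get {z}; from U→P we get {λ, x, z}; from U→λ we get {λ}. So FIRST(U) = {λ, x, z}.
FIRST(S): from S→P P c we get {c, x, z}; from S→U we get {λ, x, z}; from S→λ we get {λ}. So FIRST(S) = {λ, c, x, z}.
FOLLOW(S) includes $ since S is the start symbol.
FOLLOW(S): S appears on no right-hand side. Thus FOLLOW(S) = {$}.
FOLLOW(U): in S→U, the suffix after U is empty, so FOLLOW(U) ⊇ FOLLOW(S) = {$}. Thus FOLLOW(U) = {$}.
FOLLOW(P): in S→P P c (occurrence 1), P is followed by P c with FIRST {c, x, z}; in S→P P c (occurrence 2), P is followed by c with FIRST {c}; in U→z P P (occurrence 1), P is followed by P with FIRST {λ, x, z}; in U→z P P (occurrence 1), the suffix after P is nullable, so FOLLOW(P) ⊇ FOLLOW(U) = {$}; in U→z P P (occurrence 2), the suffix after P is empty, so FOLLOW(P) ⊇ FOLLOW(U) = {$}; in U→P, the suffix after P is empty, so FOLLOW(P) ⊇ FOLLOW(U) = {$}. Thus FOLLOW(P) = {$, c, x, z}.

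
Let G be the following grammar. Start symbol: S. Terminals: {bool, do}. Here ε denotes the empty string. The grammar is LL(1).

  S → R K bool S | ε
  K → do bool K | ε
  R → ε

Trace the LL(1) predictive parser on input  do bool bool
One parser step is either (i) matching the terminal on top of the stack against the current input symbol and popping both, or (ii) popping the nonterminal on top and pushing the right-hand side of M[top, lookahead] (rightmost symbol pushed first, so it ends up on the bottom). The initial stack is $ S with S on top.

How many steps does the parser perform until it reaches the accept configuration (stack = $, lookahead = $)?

8

step 1: stack=$ S  input=do bool bool $  — expand S → R K bool S
step 2: stack=$ S bool K R  input=do bool bool $  — expand R → ε
step 3: stack=$ S bool K  input=do bool bool $  — expand K → do bool K
step 4: stack=$ S bool K bool do  input=do bool bool $  — match do
step 5: stack=$ S bool K bool  input=bool bool $  — match bool
step 6: stack=$ S bool K  input=bool $  — expand K → ε
step 7: stack=$ S bool  input=bool $  — match bool
step 8: stack=$ S  input=$  — expand S → ε
Accept reached after 8 steps.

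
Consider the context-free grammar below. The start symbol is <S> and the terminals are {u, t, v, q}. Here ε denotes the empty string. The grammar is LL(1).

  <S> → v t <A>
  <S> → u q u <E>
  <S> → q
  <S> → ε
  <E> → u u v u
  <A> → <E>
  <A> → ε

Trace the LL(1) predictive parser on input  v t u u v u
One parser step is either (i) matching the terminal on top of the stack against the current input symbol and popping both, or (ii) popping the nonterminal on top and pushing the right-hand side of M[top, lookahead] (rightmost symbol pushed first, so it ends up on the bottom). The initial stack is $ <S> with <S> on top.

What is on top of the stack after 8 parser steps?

u

step 1: stack=$ <S>  input=v t u u v u $  — expand <S> → v t <A>
step 2: stack=$ <A> t v  input=v t u u v u $  — match v
step 3: stack=$ <A> t  input=t u u v u $  — match t
step 4: stack=$ <A>  input=u u v u $  — expand <A> → <E>
step 5: stack=$ <E>  input=u u v u $  — expand <E> → u u v u
step 6: stack=$ u v u u  input=u u v u $  — match u
step 7: stack=$ u v u  input=u v u $  — match u
step 8: stack=$ u v  input=v u $  — match v
Stack after step 8: $ u (top = u).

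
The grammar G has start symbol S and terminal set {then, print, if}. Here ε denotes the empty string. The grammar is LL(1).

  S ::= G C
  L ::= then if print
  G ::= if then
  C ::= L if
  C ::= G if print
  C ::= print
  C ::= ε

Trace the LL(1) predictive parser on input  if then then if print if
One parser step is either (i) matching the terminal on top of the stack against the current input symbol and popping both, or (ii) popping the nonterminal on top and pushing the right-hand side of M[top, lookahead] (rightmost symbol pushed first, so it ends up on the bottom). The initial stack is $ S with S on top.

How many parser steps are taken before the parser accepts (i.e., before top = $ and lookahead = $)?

10

      Stack               Input                       Action
   1  $ S                 if then then if print if $  expand S ::= G C
   2  $ C G               if then then if print if $  expand G ::= if then
   3  $ C then if         if then then if print if $  match if
   4  $ C then            then then if print if $     match then
   5  $ C                 then if print if $          expand C ::= L if
   6  $ if L              then if print if $          expand L ::= then if print
   7  $ if print if then  then if print if $          match then
   8  $ if print if       if print if $               match if
   9  $ if print          print if $                  match print
  10  $ if                if $                        match if
Accept reached after 10 steps.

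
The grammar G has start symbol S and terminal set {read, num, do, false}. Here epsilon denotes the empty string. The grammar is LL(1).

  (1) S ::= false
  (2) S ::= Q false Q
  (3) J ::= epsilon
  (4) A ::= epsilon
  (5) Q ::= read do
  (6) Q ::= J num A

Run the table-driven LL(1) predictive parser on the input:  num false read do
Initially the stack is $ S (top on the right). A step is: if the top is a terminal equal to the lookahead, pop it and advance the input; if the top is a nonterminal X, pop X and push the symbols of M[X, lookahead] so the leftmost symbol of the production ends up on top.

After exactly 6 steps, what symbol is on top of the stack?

step 1: stack=$ S  input=num false read do $  — expand S ::= Q false Q
step 2: stack=$ Q false Q  input=num false read do $  — expand Q ::= J num A
step 3: stack=$ Q false A num J  input=num false read do $  — expand J ::= epsilon
step 4: stack=$ Q false A num  input=num false read do $  — match num
step 5: stack=$ Q false A  input=false read do $  — expand A ::= epsilon
step 6: stack=$ Q false  input=false read do $  — match false
Stack after step 6: $ Q (top = Q).

Q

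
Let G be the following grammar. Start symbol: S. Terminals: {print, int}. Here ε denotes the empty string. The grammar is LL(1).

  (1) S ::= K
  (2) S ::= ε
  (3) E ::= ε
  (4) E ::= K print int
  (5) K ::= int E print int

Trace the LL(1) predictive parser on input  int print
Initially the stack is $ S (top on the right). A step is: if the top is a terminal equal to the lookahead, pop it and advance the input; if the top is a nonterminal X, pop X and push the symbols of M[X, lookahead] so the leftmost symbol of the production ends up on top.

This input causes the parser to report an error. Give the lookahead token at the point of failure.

$

     Stack              Input        Action
  1  $ S                int print $  expand S ::= K
  2  $ K                int print $  expand K ::= int E print int
  3  $ int print E int  int print $  match int
  4  $ int print E      print $      expand E ::= ε
  5  $ int print        print $      match print
  6  $ int              $            error: top is terminal int but lookahead is $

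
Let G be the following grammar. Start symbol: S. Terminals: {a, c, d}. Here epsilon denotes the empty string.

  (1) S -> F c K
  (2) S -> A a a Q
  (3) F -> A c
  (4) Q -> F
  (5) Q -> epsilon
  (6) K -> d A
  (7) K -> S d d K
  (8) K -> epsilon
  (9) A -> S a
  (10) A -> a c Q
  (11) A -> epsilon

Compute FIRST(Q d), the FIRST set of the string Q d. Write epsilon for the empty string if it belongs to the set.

FIRST(S) = {a, c}  (via F c K, A a a Q)
FIRST(K) = {epsilon, a, c, d}  (via S d d K)
FIRST(A) = {epsilon, a, c}  (via S a)
FIRST(F) = {a, c}  (via A c)
FIRST(Q) = {epsilon, a, c}  (via F)
FIRST(Q d): take FIRST of each symbol in turn, carrying on past any symbol whose FIRST contains epsilon; result {a, c, d}.

{a, c, d}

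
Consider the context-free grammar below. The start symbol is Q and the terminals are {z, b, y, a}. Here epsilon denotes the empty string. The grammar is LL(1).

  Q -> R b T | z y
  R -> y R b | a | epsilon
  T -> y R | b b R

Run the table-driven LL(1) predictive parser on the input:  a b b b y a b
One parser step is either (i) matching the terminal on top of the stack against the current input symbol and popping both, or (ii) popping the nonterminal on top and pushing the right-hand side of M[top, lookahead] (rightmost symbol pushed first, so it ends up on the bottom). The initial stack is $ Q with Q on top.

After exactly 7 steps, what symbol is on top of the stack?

     Stack    Input            Action
  1  $ Q      a b b b y a b $  expand Q -> R b T
  2  $ T b R  a b b b y a b $  expand R -> a
  3  $ T b a  a b b b y a b $  match a
  4  $ T b    b b b y a b $    match b
  5  $ T      b b y a b $      expand T -> b b R
  6  $ R b b  b b y a b $      match b
  7  $ R b    b y a b $        match b
Stack after step 7: $ R (top = R).

R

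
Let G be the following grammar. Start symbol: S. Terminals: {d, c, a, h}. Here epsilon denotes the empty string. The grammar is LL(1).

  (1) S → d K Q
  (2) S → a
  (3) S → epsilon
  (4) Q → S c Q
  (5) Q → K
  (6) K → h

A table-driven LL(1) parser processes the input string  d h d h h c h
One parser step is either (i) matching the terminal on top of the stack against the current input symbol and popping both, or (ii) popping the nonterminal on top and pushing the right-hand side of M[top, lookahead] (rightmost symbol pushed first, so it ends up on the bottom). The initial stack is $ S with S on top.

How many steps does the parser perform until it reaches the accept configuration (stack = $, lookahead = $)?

16

      Stack        Input            Action
   1  $ S          d h d h h c h $  expand S → d K Q
   2  $ Q K d      d h d h h c h $  match d
   3  $ Q K        h d h h c h $    expand K → h
   4  $ Q h        h d h h c h $    match h
   5  $ Q          d h h c h $      expand Q → S c Q
   6  $ Q c S      d h h c h $      expand S → d K Q
   7  $ Q c Q K d  d h h c h $      match d
   8  $ Q c Q K    h h c h $        expand K → h
   9  $ Q c Q h    h h c h $        match h
  10  $ Q c Q      h c h $          expand Q → K
  11  $ Q c K      h c h $          expand K → h
  12  $ Q c h      h c h $          match h
  13  $ Q c        c h $            match c
  14  $ Q          h $              expand Q → K
  15  $ K          h $              expand K → h
  16  $ h          h $              match h
Accept reached after 16 steps.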